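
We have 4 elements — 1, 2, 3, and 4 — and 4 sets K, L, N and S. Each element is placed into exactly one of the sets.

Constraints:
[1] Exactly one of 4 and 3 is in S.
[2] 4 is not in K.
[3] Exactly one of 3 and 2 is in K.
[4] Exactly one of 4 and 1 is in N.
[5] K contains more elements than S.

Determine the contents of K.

K = {1, 2}

From (2): 4 ∉ K.
Suppose 1 ∉ K: no assignment then satisfies all the clues, so 1 ∈ K.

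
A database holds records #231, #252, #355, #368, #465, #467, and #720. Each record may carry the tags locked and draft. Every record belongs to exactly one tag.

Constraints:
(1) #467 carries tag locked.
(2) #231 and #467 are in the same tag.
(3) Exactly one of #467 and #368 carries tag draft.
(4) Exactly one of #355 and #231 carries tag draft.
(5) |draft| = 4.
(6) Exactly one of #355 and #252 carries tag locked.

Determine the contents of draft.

From (1): #467 ∈ locked.
(2): #231 matches #467: #231 ∈ locked.
(3) (exactly one): #368 ∈ draft.
(4) (exactly one): #355 ∈ draft.
(6) (exactly one): #252 ∈ locked.
(5): only 4 candidates remain for draft, so all are in.

draft = {#355, #368, #465, #720}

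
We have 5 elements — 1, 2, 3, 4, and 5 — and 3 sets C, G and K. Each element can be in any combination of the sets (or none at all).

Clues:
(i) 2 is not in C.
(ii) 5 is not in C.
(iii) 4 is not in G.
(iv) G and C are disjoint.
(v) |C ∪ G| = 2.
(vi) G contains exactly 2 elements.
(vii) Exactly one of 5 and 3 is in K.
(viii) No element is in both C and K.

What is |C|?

0

From (i): 2 ∉ C.
From (ii): 5 ∉ C.
From (iii): 4 ∉ G.
Suppose 1 ∈ C: no assignment then satisfies all the clues, so 1 ∉ C.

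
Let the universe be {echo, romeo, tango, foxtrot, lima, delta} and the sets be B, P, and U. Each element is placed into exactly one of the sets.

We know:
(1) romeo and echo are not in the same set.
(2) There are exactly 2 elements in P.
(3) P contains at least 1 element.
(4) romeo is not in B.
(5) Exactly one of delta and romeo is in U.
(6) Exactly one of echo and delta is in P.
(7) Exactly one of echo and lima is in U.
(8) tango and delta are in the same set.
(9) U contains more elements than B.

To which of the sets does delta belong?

delta: P

From (4): romeo ∉ B.
Suppose delta ∈ B: no assignment then satisfies all the clues, so delta ∉ B.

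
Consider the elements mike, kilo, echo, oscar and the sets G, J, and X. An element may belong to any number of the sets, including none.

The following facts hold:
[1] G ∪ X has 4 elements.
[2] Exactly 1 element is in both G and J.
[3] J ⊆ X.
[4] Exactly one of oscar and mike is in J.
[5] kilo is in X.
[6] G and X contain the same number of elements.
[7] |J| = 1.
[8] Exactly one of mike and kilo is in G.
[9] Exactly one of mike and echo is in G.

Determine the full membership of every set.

G = {echo, kilo, oscar}; J = {oscar}; X = {kilo, mike, oscar}

From (5): kilo ∈ X.
Suppose mike ∈ G: no assignment then satisfies all the clues, so mike ∉ G.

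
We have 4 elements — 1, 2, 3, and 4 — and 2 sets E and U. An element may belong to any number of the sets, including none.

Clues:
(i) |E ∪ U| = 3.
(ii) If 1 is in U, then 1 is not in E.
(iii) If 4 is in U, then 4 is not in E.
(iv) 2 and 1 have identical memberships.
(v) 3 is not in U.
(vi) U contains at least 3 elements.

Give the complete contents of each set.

E = {}; U = {1, 2, 4}

From (v): 3 ∉ U.
(vi): only 3 candidates remain for U, so all are in.
(ii): 1 ∉ E.
(iii): 4 ∉ E.
(iv): 2 matches 1: 2 ∉ E.
Suppose 3 ∈ E: no assignment then satisfies all the clues, so 3 ∉ E.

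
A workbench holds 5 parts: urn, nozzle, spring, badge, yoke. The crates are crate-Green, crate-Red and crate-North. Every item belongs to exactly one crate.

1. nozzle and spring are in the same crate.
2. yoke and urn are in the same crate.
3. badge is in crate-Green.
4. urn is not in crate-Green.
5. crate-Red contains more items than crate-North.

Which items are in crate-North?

crate-North = {}

From (3): badge ∈ crate-Green.
From (4): urn ∉ crate-Green.
(2): yoke matches urn: yoke ∉ crate-Green.
Suppose urn ∈ crate-North: no assignment then satisfies all the clues, so urn ∉ crate-North.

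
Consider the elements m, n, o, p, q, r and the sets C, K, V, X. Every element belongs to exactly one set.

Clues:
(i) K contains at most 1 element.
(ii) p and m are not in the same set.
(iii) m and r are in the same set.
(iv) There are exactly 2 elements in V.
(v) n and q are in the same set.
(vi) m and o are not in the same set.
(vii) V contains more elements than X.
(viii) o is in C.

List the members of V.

V = {m, r}

From (viii): o ∈ C.
(vi): m ∉ C.
(iii): r matches m: r ∉ C.
Suppose m ∉ V: no assignment then satisfies all the clues, so m ∈ V.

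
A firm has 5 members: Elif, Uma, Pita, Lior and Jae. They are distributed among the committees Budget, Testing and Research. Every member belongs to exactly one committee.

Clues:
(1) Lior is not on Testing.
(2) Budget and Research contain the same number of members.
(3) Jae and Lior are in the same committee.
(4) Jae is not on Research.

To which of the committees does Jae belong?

Jae: Budget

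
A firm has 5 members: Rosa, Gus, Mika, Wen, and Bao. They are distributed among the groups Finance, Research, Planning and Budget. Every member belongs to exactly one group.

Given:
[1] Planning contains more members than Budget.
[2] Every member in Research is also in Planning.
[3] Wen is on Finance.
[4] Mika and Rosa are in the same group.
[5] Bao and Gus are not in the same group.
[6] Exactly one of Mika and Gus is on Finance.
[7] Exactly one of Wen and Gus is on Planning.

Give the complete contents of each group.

Finance = {Bao, Mika, Rosa, Wen}; Research = {}; Planning = {Gus}; Budget = {}

From (3): Wen ∈ Finance.
(7) (exactly one): Gus ∈ Planning.
(5): Bao ∉ Planning.
(6) (exactly one): Mika ∈ Finance.
(2) contrapositive: Bao ∉ Research.
(4): Rosa matches Mika: Rosa ∈ Finance.
Suppose Bao ∉ Finance: no assignment then satisfies all the clues, so Bao ∈ Finance.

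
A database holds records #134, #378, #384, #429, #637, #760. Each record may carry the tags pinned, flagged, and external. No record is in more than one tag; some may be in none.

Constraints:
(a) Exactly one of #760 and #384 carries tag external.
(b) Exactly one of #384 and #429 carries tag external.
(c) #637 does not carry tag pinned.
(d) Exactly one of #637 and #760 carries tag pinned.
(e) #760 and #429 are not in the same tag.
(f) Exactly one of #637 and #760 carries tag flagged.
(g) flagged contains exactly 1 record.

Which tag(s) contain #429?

From (c): #637 ∉ pinned.
(d) (exactly one): #760 ∈ pinned.
(e): #429 ∉ pinned.
(f) (exactly one): #637 ∈ flagged.
(g): flagged already has 1, so the rest are out.
(a) (exactly one): #384 ∈ external.
(b) (exactly one): #429 ∉ external.

#429: none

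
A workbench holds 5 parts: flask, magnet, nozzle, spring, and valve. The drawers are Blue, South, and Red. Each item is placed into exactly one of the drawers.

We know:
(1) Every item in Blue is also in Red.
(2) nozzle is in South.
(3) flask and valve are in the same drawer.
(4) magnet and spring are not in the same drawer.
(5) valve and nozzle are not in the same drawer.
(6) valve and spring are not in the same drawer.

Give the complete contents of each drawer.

Blue = {}; South = {nozzle, spring}; Red = {flask, magnet, valve}

From (2): nozzle ∈ South.
(5): valve ∉ South.
(3): flask matches valve: flask ∉ South.
Suppose flask ∈ Blue: no assignment then satisfies all the clues, so flask ∉ Blue.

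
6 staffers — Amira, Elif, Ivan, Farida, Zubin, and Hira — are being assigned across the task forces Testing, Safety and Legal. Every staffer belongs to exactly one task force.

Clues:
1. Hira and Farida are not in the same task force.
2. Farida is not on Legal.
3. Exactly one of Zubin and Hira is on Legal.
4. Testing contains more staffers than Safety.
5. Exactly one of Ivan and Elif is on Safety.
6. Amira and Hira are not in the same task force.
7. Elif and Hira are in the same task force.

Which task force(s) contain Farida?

Farida: Testing

From (2): Farida ∉ Legal.
Suppose Farida ∉ Testing: no assignment then satisfies all the clues, so Farida ∈ Testing.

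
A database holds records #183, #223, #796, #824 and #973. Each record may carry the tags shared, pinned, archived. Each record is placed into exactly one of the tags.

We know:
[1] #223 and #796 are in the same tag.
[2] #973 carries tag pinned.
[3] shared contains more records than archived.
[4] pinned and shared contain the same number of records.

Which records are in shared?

shared = {#223, #796}

From (2): #973 ∈ pinned.
Suppose #183 ∈ shared: no assignment then satisfies all the clues, so #183 ∉ shared.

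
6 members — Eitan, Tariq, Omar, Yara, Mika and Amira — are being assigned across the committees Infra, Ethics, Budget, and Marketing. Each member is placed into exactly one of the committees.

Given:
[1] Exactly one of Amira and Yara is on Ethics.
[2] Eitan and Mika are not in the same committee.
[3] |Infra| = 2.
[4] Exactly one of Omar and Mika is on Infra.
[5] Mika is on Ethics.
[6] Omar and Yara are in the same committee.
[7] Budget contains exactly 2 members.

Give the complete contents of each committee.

Infra = {Omar, Yara}; Ethics = {Amira, Mika}; Budget = {Eitan, Tariq}; Marketing = {}

From (5): Mika ∈ Ethics.
(2): Eitan ∉ Ethics.
(4) (exactly one): Omar ∈ Infra.
(6): Yara matches Omar: Yara ∈ Infra.
(1) (exactly one): Amira ∈ Ethics.
(3): Infra already has 2, so the rest are out.
(7): only 2 candidates remain for Budget, so all are in.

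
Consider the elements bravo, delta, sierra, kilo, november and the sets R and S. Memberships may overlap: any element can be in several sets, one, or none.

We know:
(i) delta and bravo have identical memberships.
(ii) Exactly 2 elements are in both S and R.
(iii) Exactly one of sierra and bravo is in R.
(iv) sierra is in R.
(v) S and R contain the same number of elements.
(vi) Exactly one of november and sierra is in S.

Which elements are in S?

S = {kilo, sierra}

From (iv): sierra ∈ R.
(iii) (exactly one): bravo ∉ R.
(i): delta matches bravo: delta ∉ R.
Suppose bravo ∈ S: no assignment then satisfies all the clues, so bravo ∉ S.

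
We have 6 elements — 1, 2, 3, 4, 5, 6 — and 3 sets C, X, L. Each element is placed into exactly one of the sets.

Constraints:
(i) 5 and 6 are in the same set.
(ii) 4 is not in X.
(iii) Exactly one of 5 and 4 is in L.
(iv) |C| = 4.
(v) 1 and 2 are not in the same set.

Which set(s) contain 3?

3: C

From (ii): 4 ∉ X.
Suppose 3 ∉ C: no assignment then satisfies all the clues, so 3 ∈ C.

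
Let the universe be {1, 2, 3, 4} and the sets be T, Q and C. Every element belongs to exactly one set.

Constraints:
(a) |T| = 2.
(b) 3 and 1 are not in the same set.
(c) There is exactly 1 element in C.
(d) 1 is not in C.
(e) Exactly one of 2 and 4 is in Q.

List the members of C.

C = {3}

From (d): 1 ∉ C.
Suppose 2 ∈ C: no assignment then satisfies all the clues, so 2 ∉ C.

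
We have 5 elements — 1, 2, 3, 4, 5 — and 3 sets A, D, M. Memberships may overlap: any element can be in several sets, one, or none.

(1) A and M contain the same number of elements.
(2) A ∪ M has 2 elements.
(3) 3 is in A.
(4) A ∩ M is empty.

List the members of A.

From (3): 3 ∈ A.
(4) (disjoint): 3 ∉ M.
Suppose 1 ∈ A: no assignment then satisfies all the clues, so 1 ∉ A.

A = {3}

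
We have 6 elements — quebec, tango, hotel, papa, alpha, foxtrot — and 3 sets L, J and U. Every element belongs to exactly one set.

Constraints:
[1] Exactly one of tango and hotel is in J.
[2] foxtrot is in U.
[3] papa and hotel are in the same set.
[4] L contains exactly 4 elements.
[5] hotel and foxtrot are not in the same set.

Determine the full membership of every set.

L = {alpha, hotel, papa, quebec}; J = {tango}; U = {foxtrot}

From (2): foxtrot ∈ U.
(5): hotel ∉ U.
(3): papa matches hotel: papa ∉ U.
Suppose quebec ∉ L: no assignment then satisfies all the clues, so quebec ∈ L.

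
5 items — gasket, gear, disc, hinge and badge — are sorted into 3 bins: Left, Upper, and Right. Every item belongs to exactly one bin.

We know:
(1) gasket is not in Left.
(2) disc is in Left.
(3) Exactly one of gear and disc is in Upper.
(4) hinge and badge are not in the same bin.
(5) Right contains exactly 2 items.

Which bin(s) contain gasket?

gasket: Right

From (1): gasket ∉ Left.
From (2): disc ∈ Left.
(3) (exactly one): gear ∈ Upper.
Suppose gasket ∈ Upper: no assignment then satisfies all the clues, so gasket ∉ Upper.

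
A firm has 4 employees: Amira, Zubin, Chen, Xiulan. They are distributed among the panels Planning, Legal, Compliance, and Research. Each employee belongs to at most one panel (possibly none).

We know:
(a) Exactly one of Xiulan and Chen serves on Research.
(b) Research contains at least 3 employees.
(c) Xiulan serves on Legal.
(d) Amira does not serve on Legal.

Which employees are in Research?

Research = {Amira, Chen, Zubin}

From (c): Xiulan ∈ Legal.
From (d): Amira ∉ Legal.
(a) (exactly one): Chen ∈ Research.
(b): only 3 candidates remain for Research, so all are in.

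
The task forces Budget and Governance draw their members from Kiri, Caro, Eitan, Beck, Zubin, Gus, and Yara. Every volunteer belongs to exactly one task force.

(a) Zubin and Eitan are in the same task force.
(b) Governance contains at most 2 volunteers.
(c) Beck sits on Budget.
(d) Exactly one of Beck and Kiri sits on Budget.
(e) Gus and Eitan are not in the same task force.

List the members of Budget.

Budget = {Beck, Caro, Eitan, Yara, Zubin}

From (c): Beck ∈ Budget.
(d) (exactly one): Kiri ∉ Budget.
Only one task force left: Kiri ∈ Governance.
Suppose Caro ∉ Budget: no assignment then satisfies all the clues, so Caro ∈ Budget.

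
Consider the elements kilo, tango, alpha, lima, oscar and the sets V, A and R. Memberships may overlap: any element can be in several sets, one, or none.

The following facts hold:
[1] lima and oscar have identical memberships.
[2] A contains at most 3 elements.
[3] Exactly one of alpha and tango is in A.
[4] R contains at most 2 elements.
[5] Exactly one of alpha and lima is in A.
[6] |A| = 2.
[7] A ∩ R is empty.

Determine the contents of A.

A = {alpha, kilo}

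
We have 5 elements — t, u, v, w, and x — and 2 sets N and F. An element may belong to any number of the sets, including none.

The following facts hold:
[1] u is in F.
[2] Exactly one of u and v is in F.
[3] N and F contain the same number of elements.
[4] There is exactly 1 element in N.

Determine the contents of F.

F = {u}

From (1): u ∈ F.
(2) (exactly one): v ∉ F.
Suppose t ∈ F: no assignment then satisfies all the clues, so t ∉ F.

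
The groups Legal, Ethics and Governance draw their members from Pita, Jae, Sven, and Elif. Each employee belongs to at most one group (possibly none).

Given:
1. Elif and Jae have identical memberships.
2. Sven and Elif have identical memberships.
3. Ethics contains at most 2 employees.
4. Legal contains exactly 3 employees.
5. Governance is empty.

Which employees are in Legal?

Legal = {Elif, Jae, Sven}

(5): Governance already has 0, so the rest are out.
Suppose Pita ∈ Legal: no assignment then satisfies all the clues, so Pita ∉ Legal.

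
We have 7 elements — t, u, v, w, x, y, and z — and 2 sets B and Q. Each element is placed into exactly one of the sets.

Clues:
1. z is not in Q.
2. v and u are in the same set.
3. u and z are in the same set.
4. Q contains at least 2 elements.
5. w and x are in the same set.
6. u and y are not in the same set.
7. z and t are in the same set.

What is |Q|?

3

From (1): z ∉ Q.
(3): u matches z: u ∉ Q.
(7): t matches z: t ∉ Q.
Only one set left: t ∈ B.
Only one set left: u ∈ B.
Only one set left: z ∈ B.
(2): v matches u: v ∈ B.
(6): y ∉ B.
Only one set left: y ∈ Q.
Suppose w ∈ B: no assignment then satisfies all the clues, so w ∉ B.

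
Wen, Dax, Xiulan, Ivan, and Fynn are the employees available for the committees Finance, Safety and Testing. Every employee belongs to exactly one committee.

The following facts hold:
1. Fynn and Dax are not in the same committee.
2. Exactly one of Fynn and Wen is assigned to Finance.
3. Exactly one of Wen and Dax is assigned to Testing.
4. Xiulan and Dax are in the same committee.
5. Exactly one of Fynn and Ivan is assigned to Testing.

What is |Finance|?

1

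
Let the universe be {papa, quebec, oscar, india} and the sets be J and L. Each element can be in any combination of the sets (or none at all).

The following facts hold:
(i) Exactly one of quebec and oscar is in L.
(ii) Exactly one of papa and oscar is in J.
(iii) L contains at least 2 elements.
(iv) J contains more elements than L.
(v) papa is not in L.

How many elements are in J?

3

From (v): papa ∉ L.
Suppose quebec ∉ J: no assignment then satisfies all the clues, so quebec ∈ J.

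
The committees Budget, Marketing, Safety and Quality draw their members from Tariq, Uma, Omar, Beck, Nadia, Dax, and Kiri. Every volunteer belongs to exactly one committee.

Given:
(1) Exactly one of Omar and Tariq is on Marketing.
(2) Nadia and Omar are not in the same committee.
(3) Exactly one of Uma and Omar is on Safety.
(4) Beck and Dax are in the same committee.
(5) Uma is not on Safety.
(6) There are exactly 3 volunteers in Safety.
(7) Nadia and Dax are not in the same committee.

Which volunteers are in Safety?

Safety = {Beck, Dax, Omar}

From (5): Uma ∉ Safety.
(3) (exactly one): Omar ∈ Safety.
(1) (exactly one): Tariq ∈ Marketing.
(2): Nadia ∉ Safety.
Suppose Beck ∉ Safety: no assignment then satisfies all the clues, so Beck ∈ Safety.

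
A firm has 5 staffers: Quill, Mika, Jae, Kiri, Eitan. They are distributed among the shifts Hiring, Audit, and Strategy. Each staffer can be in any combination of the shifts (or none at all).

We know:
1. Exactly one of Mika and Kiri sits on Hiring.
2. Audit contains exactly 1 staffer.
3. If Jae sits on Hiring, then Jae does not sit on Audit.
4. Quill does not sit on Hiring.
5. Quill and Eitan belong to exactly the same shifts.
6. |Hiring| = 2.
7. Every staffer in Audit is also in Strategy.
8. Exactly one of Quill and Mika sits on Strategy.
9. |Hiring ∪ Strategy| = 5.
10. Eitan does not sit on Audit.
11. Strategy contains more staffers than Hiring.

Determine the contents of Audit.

Audit = {Kiri}

From (4): Quill ∉ Hiring.
From (10): Eitan ∉ Audit.
(5): Eitan matches Quill: Eitan ∉ Hiring.
(5): Quill matches Eitan: Quill ∉ Audit.
Suppose Mika ∈ Audit: no assignment then satisfies all the clues, so Mika ∉ Audit.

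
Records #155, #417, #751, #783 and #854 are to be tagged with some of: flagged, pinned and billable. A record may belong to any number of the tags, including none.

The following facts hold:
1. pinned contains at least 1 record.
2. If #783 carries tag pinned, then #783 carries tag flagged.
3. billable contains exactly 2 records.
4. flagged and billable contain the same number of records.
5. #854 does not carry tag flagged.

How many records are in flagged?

2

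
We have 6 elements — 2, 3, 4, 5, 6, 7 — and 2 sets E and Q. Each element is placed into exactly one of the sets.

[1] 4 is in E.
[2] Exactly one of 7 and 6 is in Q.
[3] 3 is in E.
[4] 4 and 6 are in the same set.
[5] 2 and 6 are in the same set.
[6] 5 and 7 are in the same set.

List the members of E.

E = {2, 3, 4, 6}

From (1): 4 ∈ E.
From (3): 3 ∈ E.
(4): 6 matches 4: 6 ∈ E.
(5): 2 matches 6: 2 ∈ E.
(2) (exactly one): 7 ∈ Q.
(6): 5 matches 7: 5 ∉ E.
(6): 5 matches 7: 5 ∈ Q.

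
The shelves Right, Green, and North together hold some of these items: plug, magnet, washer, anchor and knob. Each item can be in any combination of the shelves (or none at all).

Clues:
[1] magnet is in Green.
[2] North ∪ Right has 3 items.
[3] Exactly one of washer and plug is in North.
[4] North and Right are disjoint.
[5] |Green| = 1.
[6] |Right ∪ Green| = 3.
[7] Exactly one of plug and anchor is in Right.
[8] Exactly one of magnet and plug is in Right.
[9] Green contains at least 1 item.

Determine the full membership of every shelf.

Right = {knob, plug}; Green = {magnet}; North = {washer}

From (1): magnet ∈ Green.
(5): Green already has 1, so the rest are out.
Suppose plug ∉ Right: no assignment then satisfies all the clues, so plug ∈ Right.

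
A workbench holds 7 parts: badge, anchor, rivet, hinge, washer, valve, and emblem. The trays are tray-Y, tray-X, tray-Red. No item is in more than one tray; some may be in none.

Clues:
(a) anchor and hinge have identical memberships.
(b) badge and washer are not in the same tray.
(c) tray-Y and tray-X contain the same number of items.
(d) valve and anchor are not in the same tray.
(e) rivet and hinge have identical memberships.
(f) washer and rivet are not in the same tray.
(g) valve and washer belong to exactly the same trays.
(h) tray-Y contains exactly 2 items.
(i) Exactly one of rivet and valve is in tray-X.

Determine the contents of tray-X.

tray-X = {valve, washer}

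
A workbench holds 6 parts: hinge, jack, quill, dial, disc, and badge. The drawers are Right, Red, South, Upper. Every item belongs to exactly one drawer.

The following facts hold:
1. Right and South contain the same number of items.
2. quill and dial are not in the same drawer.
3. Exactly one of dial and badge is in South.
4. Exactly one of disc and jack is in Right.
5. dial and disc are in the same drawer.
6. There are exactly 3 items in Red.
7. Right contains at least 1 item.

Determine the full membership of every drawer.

Right = {jack}; Red = {dial, disc, hinge}; South = {badge}; Upper = {quill}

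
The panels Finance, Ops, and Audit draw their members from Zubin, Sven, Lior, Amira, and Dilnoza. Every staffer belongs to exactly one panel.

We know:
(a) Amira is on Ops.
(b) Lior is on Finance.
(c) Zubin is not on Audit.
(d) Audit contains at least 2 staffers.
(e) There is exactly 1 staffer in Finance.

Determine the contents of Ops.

From (a): Amira ∈ Ops.
From (b): Lior ∈ Finance.
From (c): Zubin ∉ Audit.
(d): only 2 candidates remain for Audit, so all are in.
(e): Finance already has 1, so the rest are out.
Only one panel left: Zubin ∈ Ops.

Ops = {Amira, Zubin}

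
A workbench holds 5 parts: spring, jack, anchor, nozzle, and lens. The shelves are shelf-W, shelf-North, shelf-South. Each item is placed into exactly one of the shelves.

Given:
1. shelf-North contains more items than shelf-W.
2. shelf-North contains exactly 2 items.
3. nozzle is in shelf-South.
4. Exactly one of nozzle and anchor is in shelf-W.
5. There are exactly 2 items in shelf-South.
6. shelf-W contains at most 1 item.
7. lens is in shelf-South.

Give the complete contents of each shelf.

From (3): nozzle ∈ shelf-South.
From (7): lens ∈ shelf-South.
(4) (exactly one): anchor ∈ shelf-W.
(5): shelf-South already has 2, so the rest are out.
(6): shelf-W already has 1, so the rest are out.
Only one shelf left: spring ∈ shelf-North.
Only one shelf left: jack ∈ shelf-North.

shelf-W = {anchor}; shelf-North = {jack, spring}; shelf-South = {lens, nozzle}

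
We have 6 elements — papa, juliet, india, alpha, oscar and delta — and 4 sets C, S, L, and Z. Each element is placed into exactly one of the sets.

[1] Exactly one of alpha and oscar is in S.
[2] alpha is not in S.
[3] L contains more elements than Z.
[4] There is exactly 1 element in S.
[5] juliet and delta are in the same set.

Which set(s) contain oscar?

oscar: S

From (2): alpha ∉ S.
(1) (exactly one): oscar ∈ S.
(4): S already has 1, so the rest are out.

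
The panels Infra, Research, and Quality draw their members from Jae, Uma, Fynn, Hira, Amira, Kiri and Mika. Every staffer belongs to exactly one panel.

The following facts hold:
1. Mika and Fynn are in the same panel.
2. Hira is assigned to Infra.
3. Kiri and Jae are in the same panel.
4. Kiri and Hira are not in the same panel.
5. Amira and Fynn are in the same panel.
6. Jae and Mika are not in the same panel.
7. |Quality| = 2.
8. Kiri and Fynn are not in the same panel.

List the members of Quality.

Quality = {Jae, Kiri}

From (2): Hira ∈ Infra.
(4): Kiri ∉ Infra.
(3): Jae matches Kiri: Jae ∉ Infra.
Suppose Jae ∉ Quality: no assignment then satisfies all the clues, so Jae ∈ Quality.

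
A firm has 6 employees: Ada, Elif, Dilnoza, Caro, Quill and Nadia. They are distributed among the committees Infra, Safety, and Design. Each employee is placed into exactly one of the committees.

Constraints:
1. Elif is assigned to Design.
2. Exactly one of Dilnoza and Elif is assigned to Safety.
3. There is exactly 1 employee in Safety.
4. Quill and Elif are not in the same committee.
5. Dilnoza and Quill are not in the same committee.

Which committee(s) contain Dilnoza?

Dilnoza: Safety

From (1): Elif ∈ Design.
(2) (exactly one): Dilnoza ∈ Safety.
(3): Safety already has 1, so the rest are out.
(4): Quill ∉ Design.
Only one committee left: Quill ∈ Infra.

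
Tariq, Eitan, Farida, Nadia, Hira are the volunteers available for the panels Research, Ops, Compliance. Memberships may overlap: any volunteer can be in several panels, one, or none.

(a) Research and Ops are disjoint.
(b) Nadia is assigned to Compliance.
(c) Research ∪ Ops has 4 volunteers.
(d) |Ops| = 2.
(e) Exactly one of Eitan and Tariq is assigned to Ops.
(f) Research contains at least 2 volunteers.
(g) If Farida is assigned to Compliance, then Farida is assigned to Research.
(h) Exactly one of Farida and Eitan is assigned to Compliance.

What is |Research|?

2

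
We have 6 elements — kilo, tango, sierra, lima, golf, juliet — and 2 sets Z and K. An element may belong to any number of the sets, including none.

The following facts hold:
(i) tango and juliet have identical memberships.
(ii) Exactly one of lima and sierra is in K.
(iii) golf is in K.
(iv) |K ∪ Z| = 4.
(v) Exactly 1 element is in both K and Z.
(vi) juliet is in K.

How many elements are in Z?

1

From (iii): golf ∈ K.
From (vi): juliet ∈ K.
(i): tango matches juliet: tango ∈ K.
Suppose kilo ∈ Z: no assignment then satisfies all the clues, so kilo ∉ Z.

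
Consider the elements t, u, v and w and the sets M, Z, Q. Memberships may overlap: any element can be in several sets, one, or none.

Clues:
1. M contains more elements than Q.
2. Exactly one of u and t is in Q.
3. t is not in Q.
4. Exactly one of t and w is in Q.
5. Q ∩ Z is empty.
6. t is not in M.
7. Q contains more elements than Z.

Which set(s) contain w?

w: M, Q

From (3): t ∉ Q.
From (6): t ∉ M.
(2) (exactly one): u ∈ Q.
(4) (exactly one): w ∈ Q.
(5) (disjoint): u ∉ Z.
(5) (disjoint): w ∉ Z.
Suppose w ∉ M: no assignment then satisfies all the clues, so w ∈ M.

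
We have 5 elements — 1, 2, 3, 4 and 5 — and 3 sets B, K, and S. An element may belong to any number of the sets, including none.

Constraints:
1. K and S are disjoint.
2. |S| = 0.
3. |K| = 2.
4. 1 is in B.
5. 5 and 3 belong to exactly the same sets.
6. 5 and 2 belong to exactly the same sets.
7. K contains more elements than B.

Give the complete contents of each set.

B = {1}; K = {1, 4}; S = {}

From (4): 1 ∈ B.
(2): S already has 0, so the rest are out.
Suppose 1 ∉ K: no assignment then satisfies all the clues, so 1 ∈ K.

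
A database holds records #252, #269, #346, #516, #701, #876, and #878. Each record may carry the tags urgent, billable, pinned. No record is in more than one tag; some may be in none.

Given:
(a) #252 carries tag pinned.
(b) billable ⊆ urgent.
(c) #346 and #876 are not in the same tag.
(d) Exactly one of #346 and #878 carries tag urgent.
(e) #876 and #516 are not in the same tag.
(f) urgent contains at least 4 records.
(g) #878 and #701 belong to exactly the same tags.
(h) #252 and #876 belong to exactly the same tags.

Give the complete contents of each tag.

From (a): #252 ∈ pinned.
(h): #876 matches #252: #876 ∉ urgent.
(h): #876 matches #252: #876 ∉ billable.
(h): #876 matches #252: #876 ∈ pinned.
(c): #346 ∉ pinned.
(e): #516 ∉ pinned.
Suppose #269 ∉ urgent: no assignment then satisfies all the clues, so #269 ∈ urgent.

urgent = {#269, #516, #701, #878}; billable = {}; pinned = {#252, #876}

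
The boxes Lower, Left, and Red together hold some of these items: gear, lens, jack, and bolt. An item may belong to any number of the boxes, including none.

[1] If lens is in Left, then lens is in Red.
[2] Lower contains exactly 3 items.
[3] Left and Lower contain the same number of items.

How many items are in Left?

3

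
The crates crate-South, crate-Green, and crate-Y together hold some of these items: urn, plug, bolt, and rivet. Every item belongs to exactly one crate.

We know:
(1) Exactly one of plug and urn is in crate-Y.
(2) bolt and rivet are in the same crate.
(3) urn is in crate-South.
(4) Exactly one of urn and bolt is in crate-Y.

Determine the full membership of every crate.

crate-South = {urn}; crate-Green = {}; crate-Y = {bolt, plug, rivet}

From (3): urn ∈ crate-South.
(1) (exactly one): plug ∈ crate-Y.
(4) (exactly one): bolt ∈ crate-Y.
(2): rivet matches bolt: rivet ∉ crate-South.
(2): rivet matches bolt: rivet ∉ crate-Green.
(2): rivet matches bolt: rivet ∈ crate-Y.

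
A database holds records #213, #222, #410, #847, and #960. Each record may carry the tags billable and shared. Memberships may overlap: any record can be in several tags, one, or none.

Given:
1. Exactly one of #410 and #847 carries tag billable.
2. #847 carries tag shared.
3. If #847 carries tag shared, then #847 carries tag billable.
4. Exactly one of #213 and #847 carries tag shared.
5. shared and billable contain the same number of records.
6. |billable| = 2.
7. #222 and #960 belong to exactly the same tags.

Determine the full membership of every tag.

billable = {#213, #847}; shared = {#410, #847}

From (2): #847 ∈ shared.
(3): #847 ∈ billable.
(4) (exactly one): #213 ∉ shared.
(1) (exactly one): #410 ∉ billable.
Suppose #213 ∉ billable: no assignment then satisfies all the clues, so #213 ∈ billable.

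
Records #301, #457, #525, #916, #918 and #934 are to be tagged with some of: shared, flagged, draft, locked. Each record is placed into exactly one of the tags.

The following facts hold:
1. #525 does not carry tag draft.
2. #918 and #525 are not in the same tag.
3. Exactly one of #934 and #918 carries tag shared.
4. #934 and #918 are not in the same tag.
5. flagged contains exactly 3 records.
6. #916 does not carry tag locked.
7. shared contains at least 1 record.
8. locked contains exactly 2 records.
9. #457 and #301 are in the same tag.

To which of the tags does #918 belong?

From (1): #525 ∉ draft.
From (6): #916 ∉ locked.
Suppose #918 ∉ shared: no assignment then satisfies all the clues, so #918 ∈ shared.

#918: shared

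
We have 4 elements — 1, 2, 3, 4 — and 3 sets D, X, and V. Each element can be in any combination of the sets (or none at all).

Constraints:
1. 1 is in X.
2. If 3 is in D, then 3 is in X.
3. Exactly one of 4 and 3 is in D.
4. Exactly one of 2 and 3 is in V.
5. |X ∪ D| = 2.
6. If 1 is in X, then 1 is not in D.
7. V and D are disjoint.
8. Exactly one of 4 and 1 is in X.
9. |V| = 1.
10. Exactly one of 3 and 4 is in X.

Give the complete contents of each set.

D = {3}; X = {1, 3}; V = {2}

From (1): 1 ∈ X.
(6): 1 ∉ D.
(8) (exactly one): 4 ∉ X.
(10) (exactly one): 3 ∈ X.
Suppose 1 ∈ V: no assignment then satisfies all the clues, so 1 ∉ V.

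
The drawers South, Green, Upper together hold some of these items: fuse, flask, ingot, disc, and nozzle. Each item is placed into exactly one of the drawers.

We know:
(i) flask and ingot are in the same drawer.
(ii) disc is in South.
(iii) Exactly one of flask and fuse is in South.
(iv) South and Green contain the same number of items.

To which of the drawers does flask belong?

flask: Green

From (ii): disc ∈ South.
Suppose flask ∈ South: no assignment then satisfies all the clues, so flask ∉ South.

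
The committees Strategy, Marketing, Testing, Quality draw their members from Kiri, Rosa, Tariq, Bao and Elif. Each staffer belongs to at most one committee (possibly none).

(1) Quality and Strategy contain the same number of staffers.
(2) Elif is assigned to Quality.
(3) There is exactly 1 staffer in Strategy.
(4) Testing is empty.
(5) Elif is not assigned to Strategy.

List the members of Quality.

From (2): Elif ∈ Quality.
(4): Testing already has 0, so the rest are out.
Suppose Kiri ∈ Quality: no assignment then satisfies all the clues, so Kiri ∉ Quality.

Quality = {Elif}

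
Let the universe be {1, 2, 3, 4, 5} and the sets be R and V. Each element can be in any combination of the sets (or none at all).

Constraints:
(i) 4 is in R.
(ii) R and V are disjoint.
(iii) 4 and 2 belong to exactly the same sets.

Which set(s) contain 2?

2: R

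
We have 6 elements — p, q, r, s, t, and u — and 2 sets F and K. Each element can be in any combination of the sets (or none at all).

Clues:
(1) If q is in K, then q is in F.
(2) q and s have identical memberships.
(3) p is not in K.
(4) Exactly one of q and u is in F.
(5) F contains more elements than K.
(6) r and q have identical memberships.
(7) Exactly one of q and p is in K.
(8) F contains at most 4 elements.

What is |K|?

3

From (3): p ∉ K.
(7) (exactly one): q ∈ K.
(1): q ∈ F.
(2): s matches q: s ∈ F.
(2): s matches q: s ∈ K.
(4) (exactly one): u ∉ F.
(6): r matches q: r ∈ F.
(6): r matches q: r ∈ K.
Suppose t ∈ K: no assignment then satisfies all the clues, so t ∉ K.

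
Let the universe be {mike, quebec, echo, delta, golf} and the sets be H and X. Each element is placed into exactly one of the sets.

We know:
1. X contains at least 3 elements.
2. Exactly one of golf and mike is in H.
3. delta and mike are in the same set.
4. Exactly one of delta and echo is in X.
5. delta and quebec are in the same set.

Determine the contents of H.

H = {echo, golf}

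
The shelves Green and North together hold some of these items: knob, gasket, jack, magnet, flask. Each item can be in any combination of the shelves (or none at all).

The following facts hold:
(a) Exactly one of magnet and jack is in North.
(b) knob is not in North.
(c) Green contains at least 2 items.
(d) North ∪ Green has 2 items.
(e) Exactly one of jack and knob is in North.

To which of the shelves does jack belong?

From (b): knob ∉ North.
(e) (exactly one): jack ∈ North.
(a) (exactly one): magnet ∉ North.
Suppose jack ∉ Green: no assignment then satisfies all the clues, so jack ∈ Green.

jack: Green, North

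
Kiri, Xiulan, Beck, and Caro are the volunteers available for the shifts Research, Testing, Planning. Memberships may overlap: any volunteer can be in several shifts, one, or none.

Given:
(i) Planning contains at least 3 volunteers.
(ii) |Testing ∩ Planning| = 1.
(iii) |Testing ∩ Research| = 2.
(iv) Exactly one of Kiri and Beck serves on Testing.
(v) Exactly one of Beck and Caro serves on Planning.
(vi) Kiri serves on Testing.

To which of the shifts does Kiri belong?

Kiri: Planning, Research, Testing

From (vi): Kiri ∈ Testing.
(iv) (exactly one): Beck ∉ Testing.
Suppose Kiri ∉ Research: no assignment then satisfies all the clues, so Kiri ∈ Research.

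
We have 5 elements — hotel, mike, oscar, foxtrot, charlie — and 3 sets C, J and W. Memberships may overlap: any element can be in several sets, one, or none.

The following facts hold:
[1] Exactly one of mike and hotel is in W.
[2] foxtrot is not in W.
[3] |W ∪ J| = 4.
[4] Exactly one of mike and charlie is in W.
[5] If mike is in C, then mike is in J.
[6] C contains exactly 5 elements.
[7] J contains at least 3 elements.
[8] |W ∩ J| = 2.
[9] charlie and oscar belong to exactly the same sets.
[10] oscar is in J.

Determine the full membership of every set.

C = {charlie, foxtrot, hotel, mike, oscar}; J = {charlie, mike, oscar}; W = {charlie, hotel, oscar}

From (2): foxtrot ∉ W.
From (10): oscar ∈ J.
(6): only 5 candidates remain for C, so all are in.
(9): charlie matches oscar: charlie ∈ J.
(5): mike ∈ J.
Suppose hotel ∈ J: no assignment then satisfies all the clues, so hotel ∉ J.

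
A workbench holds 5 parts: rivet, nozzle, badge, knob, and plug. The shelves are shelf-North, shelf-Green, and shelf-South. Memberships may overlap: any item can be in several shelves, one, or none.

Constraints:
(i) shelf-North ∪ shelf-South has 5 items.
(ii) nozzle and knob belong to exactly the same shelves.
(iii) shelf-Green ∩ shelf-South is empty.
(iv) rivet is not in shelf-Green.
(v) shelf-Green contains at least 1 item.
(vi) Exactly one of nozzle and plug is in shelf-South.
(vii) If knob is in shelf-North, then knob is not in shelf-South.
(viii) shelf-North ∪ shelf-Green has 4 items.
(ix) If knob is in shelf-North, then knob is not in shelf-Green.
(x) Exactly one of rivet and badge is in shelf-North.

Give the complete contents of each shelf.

shelf-North = {badge, knob, nozzle, plug}; shelf-Green = {badge}; shelf-South = {plug, rivet}

From (iv): rivet ∉ shelf-Green.
Suppose rivet ∈ shelf-North: no assignment then satisfies all the clues, so rivet ∉ shelf-North.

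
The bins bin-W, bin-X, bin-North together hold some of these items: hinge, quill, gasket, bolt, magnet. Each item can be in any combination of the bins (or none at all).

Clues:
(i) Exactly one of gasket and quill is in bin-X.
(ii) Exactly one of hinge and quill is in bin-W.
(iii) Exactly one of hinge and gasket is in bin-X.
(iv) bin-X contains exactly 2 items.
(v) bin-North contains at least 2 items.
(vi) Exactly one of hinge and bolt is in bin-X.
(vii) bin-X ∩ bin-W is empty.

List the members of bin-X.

bin-X = {bolt, gasket}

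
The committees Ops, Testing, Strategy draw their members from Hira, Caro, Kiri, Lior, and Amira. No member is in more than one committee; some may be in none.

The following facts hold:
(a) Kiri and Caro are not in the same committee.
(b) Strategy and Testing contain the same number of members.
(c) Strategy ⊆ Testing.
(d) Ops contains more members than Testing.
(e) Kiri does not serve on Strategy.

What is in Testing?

Testing = {}

From (e): Kiri ∉ Strategy.
Suppose Hira ∈ Testing: no assignment then satisfies all the clues, so Hira ∉ Testing.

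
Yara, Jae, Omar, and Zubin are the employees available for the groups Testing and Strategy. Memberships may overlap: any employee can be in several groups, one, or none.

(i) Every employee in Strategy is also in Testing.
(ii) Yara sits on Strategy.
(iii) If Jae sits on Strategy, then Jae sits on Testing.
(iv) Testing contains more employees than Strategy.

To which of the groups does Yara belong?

Yara: Strategy, Testing

From (ii): Yara ∈ Strategy.
(i) with Yara ∈ Strategy: Yara ∈ Testing.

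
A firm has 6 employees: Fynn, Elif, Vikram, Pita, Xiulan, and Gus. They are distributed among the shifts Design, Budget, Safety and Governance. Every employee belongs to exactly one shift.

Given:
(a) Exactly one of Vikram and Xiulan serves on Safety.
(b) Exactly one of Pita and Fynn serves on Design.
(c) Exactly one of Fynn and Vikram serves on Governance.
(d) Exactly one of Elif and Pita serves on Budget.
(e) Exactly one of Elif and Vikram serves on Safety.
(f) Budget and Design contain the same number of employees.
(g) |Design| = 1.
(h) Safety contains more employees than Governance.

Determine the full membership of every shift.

Design = {Fynn}; Budget = {Pita}; Safety = {Elif, Gus, Xiulan}; Governance = {Vikram}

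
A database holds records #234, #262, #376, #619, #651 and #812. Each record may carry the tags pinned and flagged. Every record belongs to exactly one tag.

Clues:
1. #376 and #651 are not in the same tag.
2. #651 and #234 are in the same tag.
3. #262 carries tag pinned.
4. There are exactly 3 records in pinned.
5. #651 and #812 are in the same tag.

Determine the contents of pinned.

From (3): #262 ∈ pinned.
Suppose #234 ∈ pinned: no assignment then satisfies all the clues, so #234 ∉ pinned.

pinned = {#262, #376, #619}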